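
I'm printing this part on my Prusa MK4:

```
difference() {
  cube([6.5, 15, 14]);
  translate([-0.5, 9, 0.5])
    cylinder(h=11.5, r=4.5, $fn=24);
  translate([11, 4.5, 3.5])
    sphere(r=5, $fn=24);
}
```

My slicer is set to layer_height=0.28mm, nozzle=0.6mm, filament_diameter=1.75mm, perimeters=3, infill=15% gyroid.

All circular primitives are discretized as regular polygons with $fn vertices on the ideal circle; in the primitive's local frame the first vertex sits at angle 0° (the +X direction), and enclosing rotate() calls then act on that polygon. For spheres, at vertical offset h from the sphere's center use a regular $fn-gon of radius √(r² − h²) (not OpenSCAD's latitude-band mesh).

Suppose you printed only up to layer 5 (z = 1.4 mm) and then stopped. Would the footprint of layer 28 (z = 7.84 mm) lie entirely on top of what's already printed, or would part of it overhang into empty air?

entirely on top

Compare the two slices. At z = 1.4: the cube (footprint 6.5×15) is included at this height (area 97.50 mm²); the r=4.5 cylinder at (-0.5, 9) contributes a regular 24-gon of circumradius 4.5 (area = (24/2)·4.500²·sin(360°/24) = 62.89 mm²); the r=5 sphere at (11, 4.5) slices to a regular 24-gon of circumradius 4.538 (√(r²−h²) with h=2.1 from center) (area = (24/2)·4.538²·sin(360°/24) = 63.95 mm²); Subtracting the remaining from the first: starting from the 6.5×15 cube (97.50 mm²), the r=4.5 cylinder at (-0.5, 9) partially overlaps it — only the 26.98 mm² overlap (of its 62.89 mm²) is removed, clipping the outline; the r=5 sphere at (11, 4.5) partially overlaps it — only the 0.01 mm² overlap (of its 63.95 mm²) is removed, clipping the outline — area = 70.51 mm². At z = 7.84: the 6.5×15 cube contributes its full rectangle (area 97.50 mm²); the r=4.5 cylinder at (-0.5, 9) contributes a regular 24-gon of circumradius 4.5 (area = (24/2)·4.500²·sin(360°/24) = 62.89 mm²); the r=5 sphere at (11, 4.5) contributes a regular 24-gon of circumradius √(5²−4.34²) = 2.483 (area = (24/2)·2.483²·sin(360°/24) = 19.15 mm²); Subtracting the remaining from the first: starting from the 6.5×15 cube (97.50 mm²), the r=4.5 cylinder at (-0.5, 9) partially overlaps it — only the 26.98 mm² overlap (of its 62.89 mm²) is removed, clipping the outline; the r=5 sphere at (11, 4.5) misses the remaining region (no effect) — area = 70.52 mm². Checking containment: the cross-section at z = 7.84 is a subset of the cross-section at z = 1.4.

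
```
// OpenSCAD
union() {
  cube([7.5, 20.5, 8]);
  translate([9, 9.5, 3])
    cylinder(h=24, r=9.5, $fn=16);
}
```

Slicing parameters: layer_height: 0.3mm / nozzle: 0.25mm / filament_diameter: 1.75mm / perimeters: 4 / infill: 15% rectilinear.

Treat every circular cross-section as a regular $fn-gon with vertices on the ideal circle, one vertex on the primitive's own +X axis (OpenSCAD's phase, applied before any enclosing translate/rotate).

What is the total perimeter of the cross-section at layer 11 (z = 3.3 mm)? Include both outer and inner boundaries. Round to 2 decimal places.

70.41 mm

At z = 3.3 mm: the cube is present — its section is the full 7.5×20.5 rectangle (perimeter 56.00 mm); the r=9.5 cylinder at (9, 9.5) contributes a regular 16-gon of circumradius 9.5 (perimeter = 2·16·9.500·sin(180°/16) = 59.31 mm); Taking the union: the regions partially overlap (shared area 108.84 mm²), so the edge portions inside another operand are dropped and the merged outline is re-measured after clipping — boundary = 70.41 mm. Overall, the cross-section is a single solid region. Total boundary length (outer) = 70.41 mm.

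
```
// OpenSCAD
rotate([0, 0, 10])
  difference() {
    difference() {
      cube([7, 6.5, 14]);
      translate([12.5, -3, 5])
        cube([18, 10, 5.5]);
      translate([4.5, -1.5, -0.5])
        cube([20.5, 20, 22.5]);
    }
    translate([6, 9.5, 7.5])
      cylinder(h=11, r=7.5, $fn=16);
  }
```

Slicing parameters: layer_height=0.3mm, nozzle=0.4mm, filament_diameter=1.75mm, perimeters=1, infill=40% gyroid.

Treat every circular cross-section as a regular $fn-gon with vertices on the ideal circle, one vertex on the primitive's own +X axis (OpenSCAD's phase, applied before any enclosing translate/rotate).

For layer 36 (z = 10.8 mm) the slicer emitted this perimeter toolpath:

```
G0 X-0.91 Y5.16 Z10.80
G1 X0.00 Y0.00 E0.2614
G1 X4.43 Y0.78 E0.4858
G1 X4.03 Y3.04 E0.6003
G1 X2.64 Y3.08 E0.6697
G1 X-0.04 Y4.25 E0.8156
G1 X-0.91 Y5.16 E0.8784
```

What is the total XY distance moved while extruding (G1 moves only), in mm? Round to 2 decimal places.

17.61 mm

Sum the Euclidean lengths of each G1 segment: total = 17.61 mm.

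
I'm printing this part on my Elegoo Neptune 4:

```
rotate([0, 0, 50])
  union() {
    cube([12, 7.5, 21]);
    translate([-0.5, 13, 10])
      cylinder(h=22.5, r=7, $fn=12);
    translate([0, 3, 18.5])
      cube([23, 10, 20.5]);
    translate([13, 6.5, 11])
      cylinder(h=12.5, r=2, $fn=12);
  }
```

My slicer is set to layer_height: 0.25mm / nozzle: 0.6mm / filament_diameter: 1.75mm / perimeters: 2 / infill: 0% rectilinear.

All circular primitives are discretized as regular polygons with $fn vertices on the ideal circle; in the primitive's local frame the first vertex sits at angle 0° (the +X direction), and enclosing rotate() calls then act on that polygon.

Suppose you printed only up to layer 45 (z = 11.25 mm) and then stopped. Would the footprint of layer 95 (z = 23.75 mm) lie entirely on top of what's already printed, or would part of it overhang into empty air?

part overhangs

Compare the two slices. At z = 11.25: the cube (footprint 12×7.5) is included at this height (area 90.00 mm²); the r=7 cylinder at (-0.5, 13) gives a regular 12-gon of circumradius 7 (constant along its height) (area = (12/2)·7.000²·sin(360°/12) = 147.00 mm²); the cube at (0, 3) is not intersected at this z (z outside [18.5, 39]); the r=2 cylinder at (13, 6.5) gives a regular 12-gon of circumradius 2 (constant along its height) (area = (12/2)·2.000²·sin(360°/12) = 12.00 mm²); Taking the union: the regions partially overlap — summed areas 249.00 mm² minus the doubly-counted overlap 5.05 mm² gives 243.95 mm² — area = 243.95 mm²; (rotated 50° about Z; rotation is an isometry so areas/perimeters/island counts are preserved). At z = 23.75: the cube is absent (z outside [0, 21]); the cylinder at (-0.5, 13): section is a regular 12-gon, circumradius r=7 (area = (12/2)·7.000²·sin(360°/12) = 147.00 mm²); the 23×10 cube at (0, 3) contributes its full rectangle (area 230.00 mm²); the cylinder at (13, 6.5) is not intersected at this z (z outside [11, 23.5]); Taking the union: the regions partially overlap — summed areas 377.00 mm² minus the doubly-counted overlap 33.28 mm² gives 343.72 mm² — area = 343.72 mm²; (rotated 50° about Z; rotation is an isometry so areas/perimeters/island counts are preserved). Checking containment: at z = 23.75 the cross-section extends beyond the z = 11.25 cross-section by about 135.77 mm².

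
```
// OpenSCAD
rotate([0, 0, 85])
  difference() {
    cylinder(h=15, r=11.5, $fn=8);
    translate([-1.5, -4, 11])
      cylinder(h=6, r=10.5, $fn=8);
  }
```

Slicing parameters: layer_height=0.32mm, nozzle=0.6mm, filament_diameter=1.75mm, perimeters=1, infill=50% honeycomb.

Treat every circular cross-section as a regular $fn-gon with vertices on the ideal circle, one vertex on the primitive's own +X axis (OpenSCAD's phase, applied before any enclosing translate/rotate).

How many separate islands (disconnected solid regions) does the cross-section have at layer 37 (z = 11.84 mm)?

1

At z = 11.84 mm: the cylinder: section is a regular 8-gon, circumradius r=11.5; the cylinder at (-1.5, -4): section is a regular 8-gon, circumradius r=10.5; Subtracting the remaining from the first: starting from the r=11.5 cylinder, the r=10.5 cylinder at (-1.5, -4) partially overlaps it — only the 251.11 mm² overlap (of its 311.83 mm²) is removed, clipping the outline — 1 connected region; (rotated 85° about Z; rotation is an isometry so areas/perimeters/island counts are preserved). Overall, the cross-section is a single solid region. Island count = 1.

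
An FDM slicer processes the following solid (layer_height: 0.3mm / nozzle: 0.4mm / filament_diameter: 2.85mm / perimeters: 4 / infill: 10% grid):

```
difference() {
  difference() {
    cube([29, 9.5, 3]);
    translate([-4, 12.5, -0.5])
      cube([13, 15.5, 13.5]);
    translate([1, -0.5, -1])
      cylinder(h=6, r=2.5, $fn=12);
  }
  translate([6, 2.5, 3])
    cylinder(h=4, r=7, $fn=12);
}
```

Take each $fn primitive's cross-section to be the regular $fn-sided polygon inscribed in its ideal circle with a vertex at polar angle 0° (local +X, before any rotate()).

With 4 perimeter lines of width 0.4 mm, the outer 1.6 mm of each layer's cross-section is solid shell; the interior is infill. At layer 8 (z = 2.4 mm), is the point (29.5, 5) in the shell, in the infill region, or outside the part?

At z = 2.4 mm: the cube (footprint 29×9.5) is included at this height; the cube at (-4, 12.5) is present — its section is the full 13×15.5 rectangle; the cylinder at (1, -0.5): section is a regular 12-gon, circumradius r=2.5; Taking the first minus the rest: starting from the 29×9.5 cube, the 13×15.5 cube at (-4, 12.5) misses the remaining region (no effect); the r=2.5 cylinder at (1, -0.5) partially overlaps it — only the 5.34 mm² overlap (of its 18.75 mm²) is removed, clipping the outline — 1 connected region; the cylinder at (6, 2.5) does not reach this height (z outside [3, 7]); Subtracting the remaining from the first: none of the subtracted shapes is present at this height, so that combined region is unchanged — 1 connected region. Overall, the cross-section is a single solid region. The nearest boundary edge runs (29.00, 9.50)→(29.00, 0.00); distance from the point to it = 0.50 mm. The point is not inside any of the regions above, so it lies outside the cross-section (0.50 mm from the nearest boundary).

outside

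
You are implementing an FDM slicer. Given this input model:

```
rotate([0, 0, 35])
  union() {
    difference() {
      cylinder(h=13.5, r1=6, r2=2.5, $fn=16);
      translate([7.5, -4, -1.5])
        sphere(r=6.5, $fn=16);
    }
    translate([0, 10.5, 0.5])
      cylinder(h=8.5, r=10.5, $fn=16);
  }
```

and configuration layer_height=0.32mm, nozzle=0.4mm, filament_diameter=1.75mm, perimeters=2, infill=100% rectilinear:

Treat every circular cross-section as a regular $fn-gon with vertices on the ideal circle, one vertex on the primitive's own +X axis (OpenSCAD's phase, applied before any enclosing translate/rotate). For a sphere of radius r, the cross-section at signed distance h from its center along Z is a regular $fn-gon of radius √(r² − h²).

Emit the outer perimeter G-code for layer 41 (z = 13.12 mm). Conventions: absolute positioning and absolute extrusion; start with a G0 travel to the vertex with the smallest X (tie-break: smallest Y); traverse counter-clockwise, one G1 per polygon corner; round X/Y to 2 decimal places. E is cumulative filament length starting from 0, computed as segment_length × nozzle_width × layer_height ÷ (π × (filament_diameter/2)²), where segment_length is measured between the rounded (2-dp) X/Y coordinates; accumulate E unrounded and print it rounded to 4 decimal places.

At z = 13.12 mm: the cone contributes a regular 16-gon of circumradius 2.599 (interpolated between r1=6 and r2=2.5 at t=0.972); the sphere at (7.5, -4) does not reach this height (|z−center|=14.620 > r=6.5); Taking the first minus the rest: none of the subtracted shapes is present at this height, so the cone is unchanged — 1 connected region; the cylinder at (0, 10.5) is absent (z outside [0.5, 9]); Merging all regions: only the result so far is present, so the union is just that shape — 1 connected region; (whole slice rotated 35° about Z — lengths, areas and connectivity unchanged). The outline is a single polygon with 16 vertices. Extrusion per mm of travel: 0.4 × 0.32 / (π × 0.875²) = 0.053216. Accumulating E over each segment gives final E = 0.8637.

G0 X-2.56 Y0.45 Z13.12
G1 X-2.54 Y-0.56 E0.0538
G1 X-2.13 Y-1.49 E0.1078
G1 X-1.40 Y-2.19 E0.1617
G1 X-0.45 Y-2.56 E0.2159
G1 X0.56 Y-2.54 E0.2697
G1 X1.49 Y-2.13 E0.3238
G1 X2.19 Y-1.40 E0.3776
G1 X2.56 Y-0.45 E0.4318
G1 X2.54 Y0.56 E0.4856
G1 X2.13 Y1.49 E0.5397
G1 X1.40 Y2.19 E0.5935
G1 X0.45 Y2.56 E0.6478
G1 X-0.56 Y2.54 E0.7015
G1 X-1.49 Y2.13 E0.7556
G1 X-2.19 Y1.40 E0.8094
G1 X-2.56 Y0.45 E0.8637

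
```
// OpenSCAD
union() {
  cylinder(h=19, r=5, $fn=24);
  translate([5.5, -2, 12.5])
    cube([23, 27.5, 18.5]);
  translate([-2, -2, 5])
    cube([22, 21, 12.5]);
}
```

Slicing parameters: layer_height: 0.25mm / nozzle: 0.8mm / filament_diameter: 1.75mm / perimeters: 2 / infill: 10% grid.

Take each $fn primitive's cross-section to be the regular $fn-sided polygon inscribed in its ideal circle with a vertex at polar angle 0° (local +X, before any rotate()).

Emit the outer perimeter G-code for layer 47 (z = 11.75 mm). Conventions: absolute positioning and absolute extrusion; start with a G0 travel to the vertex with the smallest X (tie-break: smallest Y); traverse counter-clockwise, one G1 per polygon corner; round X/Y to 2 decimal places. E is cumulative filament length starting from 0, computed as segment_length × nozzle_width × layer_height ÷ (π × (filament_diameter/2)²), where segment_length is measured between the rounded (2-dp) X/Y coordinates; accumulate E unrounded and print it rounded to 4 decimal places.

At z = 11.75 mm: the r=5 cylinder contributes a regular 24-gon of circumradius 5; the cube at (5.5, -2) is not intersected at this z (z outside [12.5, 31]); the cube at (-2, -2) (footprint 22×21) is included at this height; Merging all regions: the regions partially overlap (shared area 42.74 mm²), so overlapping operands fuse into one piece — 1 connected region. The outline is a single polygon with 20 vertices. Extrusion per mm of travel: 0.8 × 0.25 / (π × 0.875²) = 0.083150. Accumulating E over each segment gives final E = 7.6733.

G0 X-5.00 Y0.00 Z11.75
G1 X-4.83 Y-1.29 E0.1082
G1 X-4.33 Y-2.50 E0.2171
G1 X-3.54 Y-3.54 E0.3257
G1 X-2.50 Y-4.33 E0.4342
G1 X-1.29 Y-4.83 E0.5431
G1 X0.00 Y-5.00 E0.6513
G1 X1.29 Y-4.83 E0.7595
G1 X2.50 Y-4.33 E0.8684
G1 X3.54 Y-3.54 E0.9770
G1 X4.33 Y-2.50 E1.0855
G1 X4.54 Y-2.00 E1.1306
G1 X20.00 Y-2.00 E2.4161
G1 X20.00 Y19.00 E4.1623
G1 X-2.00 Y19.00 E5.9916
G1 X-2.00 Y4.54 E7.1940
G1 X-2.50 Y4.33 E7.2391
G1 X-3.54 Y3.54 E7.3477
G1 X-4.33 Y2.50 E7.4563
G1 X-4.83 Y1.29 E7.5651
G1 X-5.00 Y0.00 E7.6733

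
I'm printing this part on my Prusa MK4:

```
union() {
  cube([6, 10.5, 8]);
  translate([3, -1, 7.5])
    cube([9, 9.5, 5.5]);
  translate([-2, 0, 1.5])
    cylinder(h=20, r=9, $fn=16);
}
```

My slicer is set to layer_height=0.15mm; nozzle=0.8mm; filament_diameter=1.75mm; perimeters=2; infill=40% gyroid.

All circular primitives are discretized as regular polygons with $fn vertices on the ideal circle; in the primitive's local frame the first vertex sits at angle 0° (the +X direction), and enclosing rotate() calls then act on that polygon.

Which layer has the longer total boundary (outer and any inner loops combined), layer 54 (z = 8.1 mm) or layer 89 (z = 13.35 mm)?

layer 54 (z = 8.1 mm)

Layer 54 (z = 8.1): the cube is not intersected at this z (z outside [0, 8]); the cube at (3, -1) (footprint 9×9.5) is included at this height (perimeter 37.00 mm); the r=9 cylinder at (-2, 0) contributes a regular 16-gon of circumradius 9 (perimeter = 2·16·9.000·sin(180°/16) = 56.19 mm); Combining (union): the regions partially overlap (shared area 23.95 mm²), so the edge portions inside another operand are dropped and the merged outline is re-measured after clipping — boundary = 71.43 mm. So its perimeter = 71.43 mm. Layer 89 (z = 13.35): the cube does not reach this height (z outside [0, 8]); the cube at (3, -1) is not intersected at this z (z outside [7.5, 13]); the r=9 cylinder at (-2, 0) gives a regular 16-gon of circumradius 9 (constant along its height) (perimeter = 2·16·9.000·sin(180°/16) = 56.19 mm); Merging all regions: only the r=9 cylinder at (-2, 0) is present, so the union is just that shape — boundary = 56.19 mm. So its perimeter = 56.19 mm. Layer 54 is larger (71.43 vs 56.19 mm).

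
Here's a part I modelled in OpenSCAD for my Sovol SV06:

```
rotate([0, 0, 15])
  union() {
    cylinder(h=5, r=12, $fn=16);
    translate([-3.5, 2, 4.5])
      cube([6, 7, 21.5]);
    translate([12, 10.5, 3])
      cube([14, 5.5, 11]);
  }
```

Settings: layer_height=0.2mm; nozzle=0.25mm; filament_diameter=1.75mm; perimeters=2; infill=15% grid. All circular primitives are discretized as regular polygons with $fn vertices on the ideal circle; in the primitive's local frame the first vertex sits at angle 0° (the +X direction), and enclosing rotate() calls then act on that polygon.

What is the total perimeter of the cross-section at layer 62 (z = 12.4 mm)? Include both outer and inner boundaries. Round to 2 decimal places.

At z = 12.4 mm: the cylinder does not reach this height (z outside [0, 5]); the 6×7 cube at (-3.5, 2) contributes its full rectangle (perimeter 26.00 mm); the cube at (12, 10.5) (footprint 14×5.5) is included at this height (perimeter 39.00 mm); Taking the union: the 2 present regions are separate (no shared area or edge), so areas and boundary lengths simply add and each stays a separate island — boundary = 65.00 mm; (whole slice rotated 15° about Z — lengths, areas and connectivity unchanged). Overall, the cross-section has 2 separate islands. Total boundary length (outer) = 65.00 mm.

65.00 mm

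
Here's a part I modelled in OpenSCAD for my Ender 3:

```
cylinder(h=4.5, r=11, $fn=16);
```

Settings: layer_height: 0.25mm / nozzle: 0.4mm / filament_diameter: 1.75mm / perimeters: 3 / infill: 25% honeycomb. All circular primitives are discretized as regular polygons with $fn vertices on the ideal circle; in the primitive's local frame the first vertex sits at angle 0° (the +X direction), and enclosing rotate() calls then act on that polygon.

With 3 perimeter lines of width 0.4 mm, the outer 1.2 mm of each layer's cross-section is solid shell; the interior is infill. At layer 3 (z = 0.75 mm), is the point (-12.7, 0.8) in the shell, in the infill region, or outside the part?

At z = 0.75 mm: the cylinder: section is a regular 16-gon, circumradius r=11. Overall, the cross-section is a single solid region. The nearest boundary edge runs (-10.16, 4.21)→(-11.00, 0.00); distance from the point to it = 1.82 mm. The point is not inside any of the regions above, so it lies outside the cross-section (1.82 mm from the nearest boundary).

outside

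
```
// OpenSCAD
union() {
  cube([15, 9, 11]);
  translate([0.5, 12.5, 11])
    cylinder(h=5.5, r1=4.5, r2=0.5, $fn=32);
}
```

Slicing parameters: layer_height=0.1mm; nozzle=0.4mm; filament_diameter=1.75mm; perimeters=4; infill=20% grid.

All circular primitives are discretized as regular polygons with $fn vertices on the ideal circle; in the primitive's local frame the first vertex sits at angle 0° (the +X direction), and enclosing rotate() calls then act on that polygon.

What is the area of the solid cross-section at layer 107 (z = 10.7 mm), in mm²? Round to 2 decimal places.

135.00 mm²

At z = 10.7 mm: the 15×9 cube contributes its full rectangle (area 135.00 mm²); the cone at (0.5, 12.5) does not reach this height (z outside [11, 16.5]); Merging all regions: only the 15×9 cube is present, so the union is just that shape — area = 135.00 mm². Overall, the cross-section is a single solid region. Net area = 135.00 mm².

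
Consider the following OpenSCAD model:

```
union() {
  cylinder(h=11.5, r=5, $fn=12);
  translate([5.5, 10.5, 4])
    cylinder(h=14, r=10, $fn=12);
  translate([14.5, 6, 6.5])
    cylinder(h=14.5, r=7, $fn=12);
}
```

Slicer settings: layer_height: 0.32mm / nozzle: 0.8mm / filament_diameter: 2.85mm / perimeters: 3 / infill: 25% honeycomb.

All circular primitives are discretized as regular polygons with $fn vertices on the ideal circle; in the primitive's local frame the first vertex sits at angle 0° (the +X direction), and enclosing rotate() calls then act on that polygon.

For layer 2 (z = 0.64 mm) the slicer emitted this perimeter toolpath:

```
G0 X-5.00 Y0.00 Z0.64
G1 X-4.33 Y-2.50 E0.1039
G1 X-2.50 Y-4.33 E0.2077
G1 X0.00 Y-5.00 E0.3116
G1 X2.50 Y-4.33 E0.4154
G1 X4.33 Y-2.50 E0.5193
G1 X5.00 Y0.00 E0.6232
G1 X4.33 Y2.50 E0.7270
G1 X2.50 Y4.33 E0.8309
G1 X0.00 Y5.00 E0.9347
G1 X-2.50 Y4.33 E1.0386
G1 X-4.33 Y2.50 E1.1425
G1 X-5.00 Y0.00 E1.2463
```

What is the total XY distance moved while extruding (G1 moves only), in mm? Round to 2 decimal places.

Sum the Euclidean lengths of each G1 segment: total = 31.06 mm.

31.06 mm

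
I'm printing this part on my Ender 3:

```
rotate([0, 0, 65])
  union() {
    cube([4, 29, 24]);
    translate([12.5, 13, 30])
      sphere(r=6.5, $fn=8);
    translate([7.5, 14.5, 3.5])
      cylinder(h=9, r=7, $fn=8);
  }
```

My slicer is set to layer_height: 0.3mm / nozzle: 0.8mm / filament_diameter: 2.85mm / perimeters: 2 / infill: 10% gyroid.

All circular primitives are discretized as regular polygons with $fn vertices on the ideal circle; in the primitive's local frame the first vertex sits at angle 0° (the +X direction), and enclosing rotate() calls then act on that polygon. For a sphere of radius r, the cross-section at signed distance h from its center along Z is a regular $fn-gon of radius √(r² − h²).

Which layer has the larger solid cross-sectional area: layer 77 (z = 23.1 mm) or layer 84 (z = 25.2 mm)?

Layer 77 (z = 23.1): the 4×29 cube contributes its full rectangle (area 116.00 mm²); the sphere at (12.5, 13) is not intersected at this z (|z−center|=6.900 > r=6.5); the cylinder at (7.5, 14.5) does not reach this height (z outside [3.5, 12.5]); Merging all regions: only the 4×29 cube is present, so the union is just that shape — area = 116.00 mm²; (whole slice rotated 65° about Z — lengths, areas and connectivity unchanged). So its area = 116.00 mm². Layer 84 (z = 25.2): the cube is not intersected at this z (z outside [0, 24]); the r=6.5 sphere at (12.5, 13) contributes a regular 8-gon of circumradius √(6.5²−4.8²) = 4.383 (area = (8/2)·4.383²·sin(360°/8) = 54.33 mm²); the cylinder at (7.5, 14.5) is absent (z outside [3.5, 12.5]); Merging all regions: only the r=6.5 sphere at (12.5, 13) is present, so the union is just that shape — area = 54.33 mm²; (whole slice rotated 65° about Z — lengths, areas and connectivity unchanged). So its area = 54.33 mm². Layer 77 is larger (116.00 vs 54.33 mm²).

layer 77 (z = 23.1 mm)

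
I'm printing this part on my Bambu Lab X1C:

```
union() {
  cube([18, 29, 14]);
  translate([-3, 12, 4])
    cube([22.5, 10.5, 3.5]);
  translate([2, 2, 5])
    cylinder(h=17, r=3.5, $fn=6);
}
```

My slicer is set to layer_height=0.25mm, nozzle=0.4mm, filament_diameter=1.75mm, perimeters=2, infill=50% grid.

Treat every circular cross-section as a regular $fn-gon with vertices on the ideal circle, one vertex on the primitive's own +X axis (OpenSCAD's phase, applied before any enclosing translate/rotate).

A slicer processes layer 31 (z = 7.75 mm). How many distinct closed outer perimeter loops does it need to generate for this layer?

1

At z = 7.75 mm: the cube is present — its section is the full 18×29 rectangle; the cube at (-3, 12) does not reach this height (z outside [4, 7.5]); the cylinder at (2, 2): section is a regular 6-gon, circumradius r=3.5; Taking the union: the regions partially overlap (shared area 23.81 mm²), so overlapping operands fuse into one piece — 1 connected region. The result has 1 disconnected region.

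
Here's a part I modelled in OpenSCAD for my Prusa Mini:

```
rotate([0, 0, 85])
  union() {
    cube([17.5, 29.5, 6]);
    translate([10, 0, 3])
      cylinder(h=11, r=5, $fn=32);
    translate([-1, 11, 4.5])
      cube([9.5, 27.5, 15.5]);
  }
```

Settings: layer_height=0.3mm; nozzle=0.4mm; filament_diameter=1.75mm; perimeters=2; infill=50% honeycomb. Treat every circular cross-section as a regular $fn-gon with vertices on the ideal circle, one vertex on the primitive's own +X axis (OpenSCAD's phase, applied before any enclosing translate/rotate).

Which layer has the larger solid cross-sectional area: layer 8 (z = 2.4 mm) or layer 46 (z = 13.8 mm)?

layer 8 (z = 2.4 mm)

Layer 8 (z = 2.4): the cube is present — its section is the full 17.5×29.5 rectangle (area 516.25 mm²); the cylinder at (10, 0) is not intersected at this z (z outside [3, 14]); the cube at (-1, 11) does not reach this height (z outside [4.5, 20]); Combining (union): only the 17.5×29.5 cube is present, so the union is just that shape — area = 516.25 mm²; (rotated 85° about Z; rotation is an isometry so areas/perimeters/island counts are preserved). So its area = 516.25 mm². Layer 46 (z = 13.8): the cube is absent (z outside [0, 6]); the r=5 cylinder at (10, 0) gives a regular 32-gon of circumradius 5 (constant along its height) (area = (32/2)·5.000²·sin(360°/32) = 78.04 mm²); the 9.5×27.5 cube at (-1, 11) contributes its full rectangle (area 261.25 mm²); Taking the union: the 2 present regions are separate (no shared area or edge), so areas and boundary lengths simply add and each stays a separate island — area = 339.29 mm²; (whole slice rotated 85° about Z — lengths, areas and connectivity unchanged). So its area = 339.29 mm². Layer 8 is larger (516.25 vs 339.29 mm²).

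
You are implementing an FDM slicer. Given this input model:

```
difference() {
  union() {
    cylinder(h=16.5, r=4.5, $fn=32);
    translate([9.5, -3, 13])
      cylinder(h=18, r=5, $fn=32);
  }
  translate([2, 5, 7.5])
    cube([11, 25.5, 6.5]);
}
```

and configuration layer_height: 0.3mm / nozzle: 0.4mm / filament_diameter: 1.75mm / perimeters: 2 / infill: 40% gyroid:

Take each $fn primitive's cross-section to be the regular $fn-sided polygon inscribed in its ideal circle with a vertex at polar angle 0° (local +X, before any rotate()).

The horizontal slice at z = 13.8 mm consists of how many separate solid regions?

2

At z = 13.8 mm: the r=4.5 cylinder gives a regular 32-gon of circumradius 4.5 (constant along its height); the r=5 cylinder at (9.5, -3) contributes a regular 32-gon of circumradius 5; Taking the union: the 2 present regions are separate (no shared area or edge), so areas and boundary lengths simply add and each stays a separate island — 2 connected regions; the cube at (2, 5) is present — its section is the full 11×25.5 rectangle; Taking the first minus the rest: starting from that combined region, the 11×25.5 cube at (2, 5) misses the remaining region (no effect) — 2 connected regions. The result has 2 disconnected regions.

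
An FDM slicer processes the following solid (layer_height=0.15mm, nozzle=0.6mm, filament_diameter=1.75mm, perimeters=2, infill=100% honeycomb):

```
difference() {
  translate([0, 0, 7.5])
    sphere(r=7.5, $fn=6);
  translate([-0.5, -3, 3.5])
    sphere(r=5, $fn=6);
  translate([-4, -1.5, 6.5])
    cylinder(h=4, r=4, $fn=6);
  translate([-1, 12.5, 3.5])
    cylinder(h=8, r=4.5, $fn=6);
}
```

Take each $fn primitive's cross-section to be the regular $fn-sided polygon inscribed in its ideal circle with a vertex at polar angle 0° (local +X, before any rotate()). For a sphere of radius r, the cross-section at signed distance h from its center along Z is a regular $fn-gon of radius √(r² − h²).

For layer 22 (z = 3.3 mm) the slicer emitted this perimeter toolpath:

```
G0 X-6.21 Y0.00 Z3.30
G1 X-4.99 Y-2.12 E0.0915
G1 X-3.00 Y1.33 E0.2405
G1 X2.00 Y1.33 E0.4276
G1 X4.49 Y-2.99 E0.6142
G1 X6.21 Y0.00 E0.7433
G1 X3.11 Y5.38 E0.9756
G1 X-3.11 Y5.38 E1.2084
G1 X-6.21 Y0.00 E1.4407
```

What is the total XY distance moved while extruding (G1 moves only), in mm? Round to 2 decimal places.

Sum the Euclidean lengths of each G1 segment: total = 38.50 mm.

38.50 mm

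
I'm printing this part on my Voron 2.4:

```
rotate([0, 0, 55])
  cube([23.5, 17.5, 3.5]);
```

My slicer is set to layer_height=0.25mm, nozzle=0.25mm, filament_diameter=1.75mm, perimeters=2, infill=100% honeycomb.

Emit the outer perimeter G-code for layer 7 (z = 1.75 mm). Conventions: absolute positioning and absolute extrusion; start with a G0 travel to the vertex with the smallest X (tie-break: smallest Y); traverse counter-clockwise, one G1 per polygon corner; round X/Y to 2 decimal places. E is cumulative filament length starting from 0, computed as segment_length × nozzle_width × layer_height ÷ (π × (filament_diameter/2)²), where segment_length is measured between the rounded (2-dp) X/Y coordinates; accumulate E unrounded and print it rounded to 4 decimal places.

At z = 1.75 mm: the cube (footprint 23.5×17.5) is included at this height; (rotated 55° about Z; rotation is an isometry so areas/perimeters/island counts are preserved). The outline is a single polygon with 4 vertices. Extrusion per mm of travel: 0.25 × 0.25 / (π × 0.875²) = 0.025984. Accumulating E over each segment gives final E = 2.1310.

G0 X-14.34 Y10.04 Z1.75
G1 X0.00 Y0.00 E0.4549
G1 X13.48 Y19.25 E1.0655
G1 X-0.86 Y29.29 E1.5204
G1 X-14.34 Y10.04 E2.1310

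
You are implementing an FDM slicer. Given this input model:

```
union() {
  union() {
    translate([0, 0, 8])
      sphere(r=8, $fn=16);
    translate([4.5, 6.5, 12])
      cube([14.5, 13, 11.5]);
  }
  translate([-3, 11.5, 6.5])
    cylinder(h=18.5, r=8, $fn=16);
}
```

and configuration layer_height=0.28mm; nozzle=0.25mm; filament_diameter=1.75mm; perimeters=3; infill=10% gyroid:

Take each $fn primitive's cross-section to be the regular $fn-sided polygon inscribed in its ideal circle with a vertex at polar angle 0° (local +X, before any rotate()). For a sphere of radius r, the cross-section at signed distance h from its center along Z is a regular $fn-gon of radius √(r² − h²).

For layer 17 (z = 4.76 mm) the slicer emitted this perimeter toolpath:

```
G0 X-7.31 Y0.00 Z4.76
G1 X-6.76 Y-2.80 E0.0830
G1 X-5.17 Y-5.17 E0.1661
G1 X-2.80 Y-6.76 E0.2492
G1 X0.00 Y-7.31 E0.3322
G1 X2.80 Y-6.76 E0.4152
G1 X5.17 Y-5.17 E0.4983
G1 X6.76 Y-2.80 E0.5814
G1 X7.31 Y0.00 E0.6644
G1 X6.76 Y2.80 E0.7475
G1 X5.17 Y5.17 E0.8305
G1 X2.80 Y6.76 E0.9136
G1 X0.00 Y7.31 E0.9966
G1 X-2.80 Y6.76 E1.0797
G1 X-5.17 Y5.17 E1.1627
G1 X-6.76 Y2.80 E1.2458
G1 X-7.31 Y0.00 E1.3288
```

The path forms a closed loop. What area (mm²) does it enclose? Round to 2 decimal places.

Apply the shoelace formula to the sequence of (X, Y) vertices; enclosed area = 163.76 mm².

163.76 mm²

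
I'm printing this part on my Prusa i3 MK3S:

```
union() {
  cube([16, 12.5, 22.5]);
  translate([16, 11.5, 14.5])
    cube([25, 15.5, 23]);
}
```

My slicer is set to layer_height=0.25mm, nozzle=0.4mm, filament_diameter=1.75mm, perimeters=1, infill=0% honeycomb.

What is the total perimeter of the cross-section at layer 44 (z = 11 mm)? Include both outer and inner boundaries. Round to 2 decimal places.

At z = 11 mm: the 16×12.5 cube contributes its full rectangle (perimeter 57.00 mm); the cube at (16, 11.5) is not intersected at this z (z outside [14.5, 37.5]); Combining (union): only the 16×12.5 cube is present, so the union is just that shape — boundary = 57.00 mm. Overall, the cross-section is a single solid region. Total boundary length (outer) = 57.00 mm.

57.00 mm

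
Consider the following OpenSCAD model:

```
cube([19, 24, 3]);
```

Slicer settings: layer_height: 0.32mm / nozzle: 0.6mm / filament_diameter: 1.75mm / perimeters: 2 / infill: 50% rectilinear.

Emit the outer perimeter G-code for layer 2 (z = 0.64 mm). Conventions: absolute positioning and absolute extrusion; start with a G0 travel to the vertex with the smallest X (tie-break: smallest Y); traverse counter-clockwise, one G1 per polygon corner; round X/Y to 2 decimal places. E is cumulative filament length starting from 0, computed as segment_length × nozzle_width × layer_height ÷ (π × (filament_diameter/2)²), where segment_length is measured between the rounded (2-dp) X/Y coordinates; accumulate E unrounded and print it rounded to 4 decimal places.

At z = 0.64 mm: the cube is present — its section is the full 19×24 rectangle. The outline is a single polygon with 4 vertices. Extrusion per mm of travel: 0.6 × 0.32 / (π × 0.875²) = 0.079824. Accumulating E over each segment gives final E = 6.8649.

G0 X0.00 Y0.00 Z0.64
G1 X19.00 Y0.00 E1.5167
G1 X19.00 Y24.00 E3.4324
G1 X0.00 Y24.00 E4.9491
G1 X0.00 Y0.00 E6.8649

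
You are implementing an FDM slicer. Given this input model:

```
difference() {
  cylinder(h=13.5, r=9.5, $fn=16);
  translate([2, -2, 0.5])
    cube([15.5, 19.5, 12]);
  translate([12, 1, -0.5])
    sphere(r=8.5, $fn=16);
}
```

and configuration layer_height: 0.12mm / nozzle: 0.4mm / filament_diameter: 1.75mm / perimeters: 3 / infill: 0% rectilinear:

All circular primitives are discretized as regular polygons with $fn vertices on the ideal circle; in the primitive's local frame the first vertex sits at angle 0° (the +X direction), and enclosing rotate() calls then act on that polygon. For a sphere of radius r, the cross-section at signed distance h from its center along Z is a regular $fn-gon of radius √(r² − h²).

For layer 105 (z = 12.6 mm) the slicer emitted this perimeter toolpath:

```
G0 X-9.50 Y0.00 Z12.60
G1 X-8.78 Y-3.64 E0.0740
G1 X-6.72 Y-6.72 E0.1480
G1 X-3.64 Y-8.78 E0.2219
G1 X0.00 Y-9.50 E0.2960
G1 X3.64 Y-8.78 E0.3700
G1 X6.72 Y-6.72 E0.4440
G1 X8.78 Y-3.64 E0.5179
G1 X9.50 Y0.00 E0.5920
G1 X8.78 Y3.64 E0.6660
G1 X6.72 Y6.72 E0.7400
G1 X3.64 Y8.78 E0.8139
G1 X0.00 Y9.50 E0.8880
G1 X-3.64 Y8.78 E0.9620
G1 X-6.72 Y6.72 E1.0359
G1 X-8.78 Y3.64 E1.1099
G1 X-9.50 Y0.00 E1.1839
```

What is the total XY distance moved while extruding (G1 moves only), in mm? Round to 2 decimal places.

Sum the Euclidean lengths of each G1 segment: total = 59.33 mm.

59.33 mm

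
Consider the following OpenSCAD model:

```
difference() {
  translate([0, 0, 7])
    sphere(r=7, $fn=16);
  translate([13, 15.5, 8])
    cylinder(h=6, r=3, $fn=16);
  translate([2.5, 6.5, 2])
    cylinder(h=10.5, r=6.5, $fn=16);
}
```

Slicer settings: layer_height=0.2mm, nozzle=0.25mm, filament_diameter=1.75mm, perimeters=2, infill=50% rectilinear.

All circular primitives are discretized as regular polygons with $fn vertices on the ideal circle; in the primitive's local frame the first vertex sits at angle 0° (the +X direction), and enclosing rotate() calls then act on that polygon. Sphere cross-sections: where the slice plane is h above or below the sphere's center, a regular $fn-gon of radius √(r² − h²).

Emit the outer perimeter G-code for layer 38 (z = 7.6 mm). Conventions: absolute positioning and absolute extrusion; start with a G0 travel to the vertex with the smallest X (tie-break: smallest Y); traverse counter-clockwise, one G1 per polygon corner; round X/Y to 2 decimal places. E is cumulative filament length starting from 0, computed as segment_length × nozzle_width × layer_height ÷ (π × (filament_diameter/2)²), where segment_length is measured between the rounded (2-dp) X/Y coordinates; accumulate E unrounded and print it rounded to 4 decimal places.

At z = 7.6 mm: the r=7 sphere contributes a regular 16-gon of circumradius √(7²−0.6²) = 6.974; the cylinder at (13, 15.5) is not intersected at this z (z outside [8, 14]); the r=6.5 cylinder at (2.5, 6.5) gives a regular 16-gon of circumradius 6.5 (constant along its height); After the difference (first − rest): starting from the r=7 sphere, the r=6.5 cylinder at (2.5, 6.5) partially overlaps it — only the 50.66 mm² overlap (of its 129.35 mm²) is removed, clipping the outline — 1 connected region. The outline is a single polygon with 18 vertices. Extrusion per mm of travel: 0.25 × 0.2 / (π × 0.875²) = 0.020788. Accumulating E over each segment gives final E = 0.9146.

G0 X-6.97 Y0.00 Z7.60
G1 X-6.44 Y-2.67 E0.0566
G1 X-4.93 Y-4.93 E0.1131
G1 X-2.67 Y-6.44 E0.1696
G1 X0.00 Y-6.97 E0.2262
G1 X2.67 Y-6.44 E0.2828
G1 X4.93 Y-4.93 E0.3393
G1 X6.44 Y-2.67 E0.3958
G1 X6.97 Y0.00 E0.4523
G1 X6.65 Y1.61 E0.4865
G1 X4.99 Y0.49 E0.5281
G1 X2.50 Y0.00 E0.5809
G1 X0.01 Y0.49 E0.6336
G1 X-2.10 Y1.90 E0.6864
G1 X-3.51 Y4.01 E0.7391
G1 X-3.83 Y5.66 E0.7741
G1 X-4.93 Y4.93 E0.8015
G1 X-6.44 Y2.67 E0.8580
G1 X-6.97 Y0.00 E0.9146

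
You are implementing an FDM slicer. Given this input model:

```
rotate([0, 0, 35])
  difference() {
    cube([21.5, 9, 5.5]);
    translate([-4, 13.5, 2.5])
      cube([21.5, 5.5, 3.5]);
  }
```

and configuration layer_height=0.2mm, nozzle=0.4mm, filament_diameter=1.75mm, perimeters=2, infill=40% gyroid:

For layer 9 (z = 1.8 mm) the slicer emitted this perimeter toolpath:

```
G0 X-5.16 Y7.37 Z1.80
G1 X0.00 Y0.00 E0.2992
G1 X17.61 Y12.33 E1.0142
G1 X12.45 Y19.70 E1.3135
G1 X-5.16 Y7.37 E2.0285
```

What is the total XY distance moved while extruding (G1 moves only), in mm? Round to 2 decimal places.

Sum the Euclidean lengths of each G1 segment: total = 60.99 mm.

60.99 mm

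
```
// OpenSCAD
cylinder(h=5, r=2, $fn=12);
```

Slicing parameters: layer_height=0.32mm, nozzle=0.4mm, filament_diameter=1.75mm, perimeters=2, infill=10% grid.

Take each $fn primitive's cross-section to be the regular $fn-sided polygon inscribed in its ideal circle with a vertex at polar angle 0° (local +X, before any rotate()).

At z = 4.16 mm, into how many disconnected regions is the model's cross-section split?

1

At z = 4.16 mm: the r=2 cylinder gives a regular 12-gon of circumradius 2 (constant along its height). The result has 1 disconnected region.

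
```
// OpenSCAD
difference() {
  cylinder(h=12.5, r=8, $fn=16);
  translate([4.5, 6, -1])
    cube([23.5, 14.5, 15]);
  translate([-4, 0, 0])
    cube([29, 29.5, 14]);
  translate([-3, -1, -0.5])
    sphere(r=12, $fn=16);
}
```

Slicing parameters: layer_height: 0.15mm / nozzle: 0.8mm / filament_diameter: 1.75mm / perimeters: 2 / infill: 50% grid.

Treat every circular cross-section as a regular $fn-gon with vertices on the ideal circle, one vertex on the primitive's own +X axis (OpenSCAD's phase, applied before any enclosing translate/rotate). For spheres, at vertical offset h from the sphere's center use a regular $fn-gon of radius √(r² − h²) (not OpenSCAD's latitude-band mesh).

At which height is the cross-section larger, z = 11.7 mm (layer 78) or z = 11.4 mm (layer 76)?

layer 78 (z = 11.7 mm)

Layer 78 (z = 11.7): the r=8 cylinder contributes a regular 16-gon of circumradius 8 (area = (16/2)·8.000²·sin(360°/16) = 195.93 mm²); the cube at (4.5, 6) is present — its section is the full 23.5×14.5 rectangle (area 340.75 mm²); the 29×29.5 cube at (-4, 0) contributes its full rectangle (area 855.50 mm²); the sphere at (-3, -1) is absent (|z−center|=12.200 > r=12); Taking the first minus the rest: starting from the r=8 cylinder (195.93 mm²), the 23.5×14.5 cube at (4.5, 6) partially overlaps it — only the 0.14 mm² overlap (of its 340.75 mm²) is removed, clipping the outline; the 29×29.5 cube at (-4, 0) partially overlaps it — only the 79.05 mm² overlap (of its 855.50 mm²) is removed, clipping the outline — area = 116.75 mm². So its area = 116.75 mm². Layer 76 (z = 11.4): the cylinder: section is a regular 16-gon, circumradius r=8 (area = (16/2)·8.000²·sin(360°/16) = 195.93 mm²); the cube at (4.5, 6) is present — its section is the full 23.5×14.5 rectangle (area 340.75 mm²); the 29×29.5 cube at (-4, 0) contributes its full rectangle (area 855.50 mm²); the r=12 sphere at (-3, -1) slices to a regular 16-gon of circumradius 1.546 (√(r²−h²) with h=11.9 from center) (area = (16/2)·1.546²·sin(360°/16) = 7.32 mm²); Subtracting the remaining from the first: starting from the r=8 cylinder (195.93 mm²), the 23.5×14.5 cube at (4.5, 6) partially overlaps it — only the 0.14 mm² overlap (of its 340.75 mm²) is removed, clipping the outline; the 29×29.5 cube at (-4, 0) partially overlaps it — only the 79.05 mm² overlap (of its 855.50 mm²) is removed, clipping the outline; the r=12 sphere at (-3, -1) partially overlaps it — only the 6.49 mm² overlap (of its 7.32 mm²) is removed, clipping the outline — area = 110.26 mm². So its area = 110.26 mm². Layer 78 is larger (116.75 vs 110.26 mm²).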